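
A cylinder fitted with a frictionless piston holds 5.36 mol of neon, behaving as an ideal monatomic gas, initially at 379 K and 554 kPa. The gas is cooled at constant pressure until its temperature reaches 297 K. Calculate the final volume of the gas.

23.9 L

V₁ = nRT₁/P₁ = 5.36×8.314×379/554 = 30.5 L.
Isobaric: P stays 554 kPa; V/T = const ⇒ T₂ = 297 K, V₂ = 23.9 L.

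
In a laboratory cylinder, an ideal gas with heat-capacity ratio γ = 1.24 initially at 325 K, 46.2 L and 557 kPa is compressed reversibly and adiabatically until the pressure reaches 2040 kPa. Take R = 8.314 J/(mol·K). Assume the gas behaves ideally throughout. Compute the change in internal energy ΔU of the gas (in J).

n = P₁V₁/(RT₁) = 557×46.2/(8.314×325) = 9.52 mol.
Adiabatic: T₂/T₁ = (P₂/P₁)^((γ−1)/γ) ⇒ T₂ = 325×(3.66)^0.194 = 418 K; V₂ = 16.2 L.
For an ideal gas ΔU = nCvΔT with Cv = R/(γ−1) = 34.6 J/(mol·K).
ΔU = 9.52×34.6×(418−325) = 30600 J.

30600 J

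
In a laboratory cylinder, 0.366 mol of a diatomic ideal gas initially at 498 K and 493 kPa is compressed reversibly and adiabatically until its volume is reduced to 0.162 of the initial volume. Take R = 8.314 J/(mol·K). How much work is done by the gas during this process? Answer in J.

V₁ = nRT₁/P₁ = 0.366×8.314×498/493 = 3.07 L.
Adiabatic: TV^(γ−1) = const ⇒ T₂ = 498×(6.17)^0.400 = 1030 K; PV^γ = const ⇒ P₂ = 6300 kPa.
ΔU = nCvΔT = 0.366×20.8×(1030−498) = 4060 J.
Q = 0 for an adiabatic process, so W = −ΔU = -4060 J.

-4060 J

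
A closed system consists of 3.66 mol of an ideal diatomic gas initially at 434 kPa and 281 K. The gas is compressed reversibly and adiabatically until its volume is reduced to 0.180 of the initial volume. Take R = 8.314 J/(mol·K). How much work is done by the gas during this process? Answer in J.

-21100 J

V₁ = nRT₁/P₁ = 3.66×8.314×281/434 = 19.7 L.
Adiabatic: TV^(γ−1) = const ⇒ T₂ = 281×(5.56)^0.400 = 558 K; PV^γ = const ⇒ P₂ = 4790 kPa.
ΔU = nCvΔT = 3.66×20.8×(558−281) = 21100 J.
Q = 0 for an adiabatic process, so W = −ΔU = -21100 J.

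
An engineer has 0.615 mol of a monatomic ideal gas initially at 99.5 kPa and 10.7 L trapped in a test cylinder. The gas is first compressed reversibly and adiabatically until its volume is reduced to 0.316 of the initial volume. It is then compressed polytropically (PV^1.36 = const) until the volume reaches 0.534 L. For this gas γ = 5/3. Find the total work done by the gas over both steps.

T₁ = P₁V₁/(nR) = 99.5×10.7/(0.615×8.314) = 208 K.
Step 1 — Adiabatic: TV^(γ−1) = const ⇒ T₂ = 208×(3.16)^0.667 = 449 K; PV^γ = const ⇒ P₂ = 679 kPa.
ΔU = nCvΔT = 0.615×12.5×(449−208) = 1850 J.
Q = 0 for an adiabatic process, so W = −ΔU = -1850 J.
State after step 1: P = 679 kPa, V = 3.38 L, T = 449 K.
Step 2 — Polytropic n=1.36: T₂ = T₁(V₁/V₂)^(n−1) = 449×(6.33)^0.36 = 872 K; P₂ = P₁(V₁/V₂)^n = 8350 kPa.
W = (P₁V₁−P₂V₂)/(n−1) = (679×3.38−8350×0.534)/0.36 = -6010 J.
ΔU = nCvΔT = 0.615×12.5×(872−449) = 3250 J.
Q = ΔU + W = -2770 J.
Net over both steps: W = -7860 J, Q = -2770 J, ΔU = 5090 J.

-7860 J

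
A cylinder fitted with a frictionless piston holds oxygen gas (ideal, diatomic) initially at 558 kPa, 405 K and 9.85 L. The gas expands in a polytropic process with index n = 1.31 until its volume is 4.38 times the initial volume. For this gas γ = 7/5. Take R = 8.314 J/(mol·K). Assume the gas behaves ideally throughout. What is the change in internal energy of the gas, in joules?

n = P₁V₁/(RT₁) = 558×9.85/(8.314×405) = 1.63 mol.
Polytropic n=1.31: T₂ = T₁(V₁/V₂)^(n−1) = 405×(0.228)^0.31 = 256 K; P₂ = P₁(V₁/V₂)^n = 80.6 kPa.
For an ideal gas ΔU = nCvΔT with Cv = (5/2)R = 20.8 J/(mol·K).
ΔU = 1.63×20.8×(256−405) = -5050 J.

-5050 J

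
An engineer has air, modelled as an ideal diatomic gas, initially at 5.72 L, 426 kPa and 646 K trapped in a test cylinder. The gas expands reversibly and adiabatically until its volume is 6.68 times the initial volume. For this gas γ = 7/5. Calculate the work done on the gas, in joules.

-3240 J

n = P₁V₁/(RT₁) = 426×5.72/(8.314×646) = 0.454 mol.
Adiabatic: TV^(γ−1) = const ⇒ T₂ = 646×(0.150)^0.400 = 302 K; PV^γ = const ⇒ P₂ = 29.8 kPa.
ΔU = nCvΔT = 0.454×20.8×(302−646) = -3240 J.
Q = 0 for an adiabatic process, so W = −ΔU = 3240 J.
Work done on the gas = −W_by = -3240 J.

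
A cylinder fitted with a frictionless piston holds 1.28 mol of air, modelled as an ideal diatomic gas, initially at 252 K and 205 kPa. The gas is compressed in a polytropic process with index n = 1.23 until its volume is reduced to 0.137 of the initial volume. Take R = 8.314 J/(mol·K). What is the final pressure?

V₁ = nRT₁/P₁ = 1.28×8.314×252/205 = 13.1 L.
Polytropic n=1.23: T₂ = T₁(V₁/V₂)^(n−1) = 252×(7.30)^0.23 = 398 K; P₂ = P₁(V₁/V₂)^n = 2360 kPa.

2360 kPa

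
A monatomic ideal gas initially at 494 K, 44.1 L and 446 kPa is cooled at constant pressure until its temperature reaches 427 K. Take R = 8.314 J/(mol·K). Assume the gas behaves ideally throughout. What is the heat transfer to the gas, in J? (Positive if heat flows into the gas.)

-6670 J

n = P₁V₁/(RT₁) = 446×44.1/(8.314×494) = 4.79 mol.
Isobaric: P stays 446 kPa; V/T = const ⇒ T₂ = 427 K, V₂ = 38.1 L.
W = PΔV = 446×(38.1−44.1) kPa·L = -2670 J.
ΔU = nCvΔT = 4.79×12.5×(427−494) = -4000 J.
Q = ΔU + W = nCpΔT = -6670 J.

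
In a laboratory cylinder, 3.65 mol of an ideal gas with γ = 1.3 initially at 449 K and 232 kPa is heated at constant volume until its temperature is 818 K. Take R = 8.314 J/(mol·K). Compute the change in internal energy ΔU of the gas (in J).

V₁ = nRT₁/P₁ = 3.65×8.314×449/232 = 58.7 L.
Isochoric: V stays 58.7 L; P/T = const ⇒ T₂ = 818 K, P₂ = 423 kPa.
For an ideal gas ΔU = nCvΔT with Cv = R/(γ−1) = 27.7 J/(mol·K).
ΔU = 3.65×27.7×(818−449) = 37300 J.

37300 J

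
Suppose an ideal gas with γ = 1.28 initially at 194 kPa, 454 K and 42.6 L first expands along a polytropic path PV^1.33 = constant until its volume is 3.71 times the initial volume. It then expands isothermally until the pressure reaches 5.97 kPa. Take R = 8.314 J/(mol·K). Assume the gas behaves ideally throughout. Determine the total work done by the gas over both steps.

18100 J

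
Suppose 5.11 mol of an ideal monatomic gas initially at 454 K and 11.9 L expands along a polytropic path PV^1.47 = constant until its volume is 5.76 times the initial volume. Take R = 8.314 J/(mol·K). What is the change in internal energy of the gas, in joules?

-16200 J

P₁ = nRT₁/V₁ = 5.11×8.314×454/11.9 = 1620 kPa.
Polytropic n=1.47: T₂ = T₁(V₁/V₂)^(n−1) = 454×(0.174)^0.47 = 199 K; P₂ = P₁(V₁/V₂)^n = 124 kPa.
For an ideal gas ΔU = nCvΔT with Cv = (3/2)R = 12.5 J/(mol·K).
ΔU = 5.11×12.5×(199−454) = -16200 J.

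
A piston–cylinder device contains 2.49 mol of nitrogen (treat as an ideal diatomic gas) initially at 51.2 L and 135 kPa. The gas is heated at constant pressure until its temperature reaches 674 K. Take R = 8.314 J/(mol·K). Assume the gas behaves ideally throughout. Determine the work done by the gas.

7040 J

T₁ = P₁V₁/(nR) = 135×51.2/(2.49×8.314) = 334 K.
Isobaric: P stays 135 kPa; V/T = const ⇒ T₂ = 674 K, V₂ = 103 L.
W = PΔV = 135×(103−51.2) kPa·L = 7040 J.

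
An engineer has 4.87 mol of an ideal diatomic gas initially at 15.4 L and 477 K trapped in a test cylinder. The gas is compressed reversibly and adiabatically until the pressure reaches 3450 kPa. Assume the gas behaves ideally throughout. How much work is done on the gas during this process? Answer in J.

16200 J

P₁ = nRT₁/V₁ = 4.87×8.314×477/15.4 = 1250 kPa.
Adiabatic: T₂/T₁ = (P₂/P₁)^((γ−1)/γ) ⇒ T₂ = 477×(2.75)^0.286 = 637 K; V₂ = 7.47 L.
ΔU = nCvΔT = 4.87×20.8×(637−477) = 16200 J.
Q = 0 for an adiabatic process, so W = −ΔU = -16200 J.
Work done on the gas = −W_by = 16200 J.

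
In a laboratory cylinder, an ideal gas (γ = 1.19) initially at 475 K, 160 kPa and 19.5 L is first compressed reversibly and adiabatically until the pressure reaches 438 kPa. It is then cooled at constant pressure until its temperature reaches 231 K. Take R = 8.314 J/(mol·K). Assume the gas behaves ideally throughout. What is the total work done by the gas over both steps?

-5010 J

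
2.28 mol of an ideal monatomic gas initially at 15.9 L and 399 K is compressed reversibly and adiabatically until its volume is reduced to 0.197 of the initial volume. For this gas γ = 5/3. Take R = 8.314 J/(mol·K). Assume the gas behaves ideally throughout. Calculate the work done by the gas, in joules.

P₁ = nRT₁/V₁ = 2.28×8.314×399/15.9 = 476 kPa.
Adiabatic: TV^(γ−1) = const ⇒ T₂ = 399×(5.08)^0.667 = 1180 K; PV^γ = const ⇒ P₂ = 7130 kPa.
ΔU = nCvΔT = 2.28×12.5×(1180−399) = 22200 J.
Q = 0 for an adiabatic process, so W = −ΔU = -22200 J.

-22200 J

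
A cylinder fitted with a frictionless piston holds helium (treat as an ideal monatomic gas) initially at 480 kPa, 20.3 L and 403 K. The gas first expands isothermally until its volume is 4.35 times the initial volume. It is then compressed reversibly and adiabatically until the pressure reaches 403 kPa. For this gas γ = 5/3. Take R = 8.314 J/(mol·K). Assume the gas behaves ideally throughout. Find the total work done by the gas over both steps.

4400 J

n = P₁V₁/(RT₁) = 480×20.3/(8.314×403) = 2.91 mol.
Step 1 — Isothermal: T stays 403 K; PV = const ⇒ V₂ = 88.3 L, P₂ = 110 kPa.
ΔU = 0 (ideal gas, T constant).
W = nRT ln(V₂/V₁) = 2.91×8.314×403×ln(4.35) = 14300 J.
Q = ΔU + W = 14300 J.
State after step 1: P = 110 kPa, V = 88.3 L, T = 403 K.
Step 2 — Adiabatic: T₂/T₁ = (P₂/P₁)^((γ−1)/γ) ⇒ T₂ = 403×(3.65)^0.400 = 677 K; V₂ = 40.6 L.
ΔU = nCvΔT = 2.91×12.5×(677−403) = 9920 J.
Q = 0 for an adiabatic process, so W = −ΔU = -9920 J.
Net over both steps: W = 4400 J, Q = 14300 J, ΔU = 9920 J.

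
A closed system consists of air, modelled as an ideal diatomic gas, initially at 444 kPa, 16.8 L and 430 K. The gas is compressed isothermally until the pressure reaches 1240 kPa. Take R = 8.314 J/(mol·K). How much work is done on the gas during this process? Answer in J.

n = P₁V₁/(RT₁) = 444×16.8/(8.314×430) = 2.09 mol.
Isothermal: T stays 430 K; PV = const ⇒ V₂ = 6.02 L, P₂ = 1240 kPa.
W = nRT ln(V₂/V₁) = 2.09×8.314×430×ln(0.358) = -7660 J.
Work done on the gas = −W_by = 7660 J.

7660 J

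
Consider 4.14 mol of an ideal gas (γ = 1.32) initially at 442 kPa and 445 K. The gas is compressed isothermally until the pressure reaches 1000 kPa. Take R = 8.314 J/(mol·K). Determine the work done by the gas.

V₁ = nRT₁/P₁ = 4.14×8.314×445/442 = 34.7 L.
Isothermal: T stays 445 K; PV = const ⇒ V₂ = 15.3 L, P₂ = 1000 kPa.
W = nRT ln(V₂/V₁) = 4.14×8.314×445×ln(0.442) = -12500 J.

-12500 J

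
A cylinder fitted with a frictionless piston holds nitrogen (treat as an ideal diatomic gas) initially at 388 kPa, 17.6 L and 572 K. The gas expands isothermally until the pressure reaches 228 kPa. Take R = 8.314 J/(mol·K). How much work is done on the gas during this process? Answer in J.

n = P₁V₁/(RT₁) = 388×17.6/(8.314×572) = 1.44 mol.
Isothermal: T stays 572 K; PV = const ⇒ V₂ = 30.0 L, P₂ = 228 kPa.
W = nRT ln(V₂/V₁) = 1.44×8.314×572×ln(1.70) = 3630 J.
Work done on the gas = −W_by = -3630 J.

-3630 J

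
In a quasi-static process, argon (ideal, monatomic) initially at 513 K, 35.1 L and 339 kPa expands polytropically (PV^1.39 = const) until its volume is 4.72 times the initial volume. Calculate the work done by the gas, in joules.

n = P₁V₁/(RT₁) = 339×35.1/(8.314×513) = 2.79 mol.
Polytropic n=1.39: T₂ = T₁(V₁/V₂)^(n−1) = 513×(0.212)^0.39 = 280 K; P₂ = P₁(V₁/V₂)^n = 39.2 kPa.
W = (P₁V₁−P₂V₂)/(n−1) = (339×35.1−39.2×166)/0.39 = 13900 J.

13900 J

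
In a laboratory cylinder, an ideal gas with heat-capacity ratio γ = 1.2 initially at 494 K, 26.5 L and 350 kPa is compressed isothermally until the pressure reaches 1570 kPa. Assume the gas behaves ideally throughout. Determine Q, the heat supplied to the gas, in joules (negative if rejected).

-13900 J

n = P₁V₁/(RT₁) = 350×26.5/(8.314×494) = 2.26 mol.
Isothermal: T stays 494 K; PV = const ⇒ V₂ = 5.91 L, P₂ = 1570 kPa.
ΔU = 0 (ideal gas, T constant).
W = nRT ln(V₂/V₁) = 2.26×8.314×494×ln(0.223) = -13900 J.
Q = ΔU + W = -13900 J.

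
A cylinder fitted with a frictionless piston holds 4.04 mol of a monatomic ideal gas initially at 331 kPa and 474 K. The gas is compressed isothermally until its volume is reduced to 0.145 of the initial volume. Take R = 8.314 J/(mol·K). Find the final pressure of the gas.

2280 kPa

V₁ = nRT₁/P₁ = 4.04×8.314×474/331 = 48.1 L.
Isothermal: T stays 474 K; PV = const ⇒ V₂ = 6.97 L, P₂ = 2280 kPa.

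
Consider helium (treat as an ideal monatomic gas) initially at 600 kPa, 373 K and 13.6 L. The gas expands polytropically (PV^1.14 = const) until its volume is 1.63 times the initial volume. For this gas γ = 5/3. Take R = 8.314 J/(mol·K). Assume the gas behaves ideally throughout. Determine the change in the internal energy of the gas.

-809 J

n = P₁V₁/(RT₁) = 600×13.6/(8.314×373) = 2.63 mol.
Polytropic n=1.14: T₂ = T₁(V₁/V₂)^(n−1) = 373×(0.613)^0.14 = 348 K; P₂ = P₁(V₁/V₂)^n = 344 kPa.
For an ideal gas ΔU = nCvΔT with Cv = (3/2)R = 12.5 J/(mol·K).
ΔU = 2.63×12.5×(348−373) = -809 J.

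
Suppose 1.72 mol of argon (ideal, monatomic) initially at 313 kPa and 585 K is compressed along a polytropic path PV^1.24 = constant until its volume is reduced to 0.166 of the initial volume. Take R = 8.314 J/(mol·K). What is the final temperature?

V₁ = nRT₁/P₁ = 1.72×8.314×585/313 = 26.7 L.
Polytropic n=1.24: T₂ = T₁(V₁/V₂)^(n−1) = 585×(6.02)^0.24 = 900 K; P₂ = P₁(V₁/V₂)^n = 2900 kPa.

900 K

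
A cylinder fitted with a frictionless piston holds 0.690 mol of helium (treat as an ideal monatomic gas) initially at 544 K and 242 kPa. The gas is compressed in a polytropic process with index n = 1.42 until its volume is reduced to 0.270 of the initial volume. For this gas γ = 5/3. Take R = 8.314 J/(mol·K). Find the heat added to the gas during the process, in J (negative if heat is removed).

-2020 J

V₁ = nRT₁/P₁ = 0.690×8.314×544/242 = 12.9 L.
Polytropic n=1.42: T₂ = T₁(V₁/V₂)^(n−1) = 544×(3.70)^0.42 = 943 K; P₂ = P₁(V₁/V₂)^n = 1550 kPa.
W = (P₁V₁−P₂V₂)/(n−1) = (242×12.9−1550×3.48)/0.42 = -5450 J.
ΔU = nCvΔT = 0.690×12.5×(943−544) = 3430 J.
Q = ΔU + W = -2020 J.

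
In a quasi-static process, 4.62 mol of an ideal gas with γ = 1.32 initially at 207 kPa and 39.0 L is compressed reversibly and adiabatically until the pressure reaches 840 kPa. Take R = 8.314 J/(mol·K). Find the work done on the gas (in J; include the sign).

T₁ = P₁V₁/(nR) = 207×39.0/(4.62×8.314) = 210 K.
Adiabatic: T₂/T₁ = (P₂/P₁)^((γ−1)/γ) ⇒ T₂ = 210×(4.06)^0.242 = 295 K; V₂ = 13.5 L.
ΔU = nCvΔT = 4.62×26.0×(295−210) = 10200 J.
Q = 0 for an adiabatic process, so W = −ΔU = -10200 J.
Work done on the gas = −W_by = 10200 J.

10200 J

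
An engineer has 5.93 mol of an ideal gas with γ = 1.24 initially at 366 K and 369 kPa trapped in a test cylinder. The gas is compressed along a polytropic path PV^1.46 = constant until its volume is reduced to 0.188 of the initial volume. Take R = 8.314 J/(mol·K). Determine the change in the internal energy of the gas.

V₁ = nRT₁/P₁ = 5.93×8.314×366/369 = 48.9 L.
Polytropic n=1.46: T₂ = T₁(V₁/V₂)^(n−1) = 366×(5.32)^0.46 = 790 K; P₂ = P₁(V₁/V₂)^n = 4230 kPa.
For an ideal gas ΔU = nCvΔT with Cv = R/(γ−1) = 34.6 J/(mol·K).
ΔU = 5.93×34.6×(790−366) = 87000 J.

87000 J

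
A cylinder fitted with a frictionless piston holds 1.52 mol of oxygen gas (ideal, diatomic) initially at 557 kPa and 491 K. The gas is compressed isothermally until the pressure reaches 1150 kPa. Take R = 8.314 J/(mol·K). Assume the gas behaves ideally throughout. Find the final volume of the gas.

V₁ = nRT₁/P₁ = 1.52×8.314×491/557 = 11.1 L.
Isothermal: T stays 491 K; PV = const ⇒ V₂ = 5.40 L, P₂ = 1150 kPa.

5.40 L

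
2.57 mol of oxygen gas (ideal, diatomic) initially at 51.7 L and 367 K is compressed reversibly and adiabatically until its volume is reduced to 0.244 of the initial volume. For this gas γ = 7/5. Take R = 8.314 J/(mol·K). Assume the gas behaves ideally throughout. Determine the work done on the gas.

14900 J

P₁ = nRT₁/V₁ = 2.57×8.314×367/51.7 = 152 kPa.
Adiabatic: TV^(γ−1) = const ⇒ T₂ = 367×(4.10)^0.400 = 645 K; PV^γ = const ⇒ P₂ = 1090 kPa.
ΔU = nCvΔT = 2.57×20.8×(645−367) = 14900 J.
Q = 0 for an adiabatic process, so W = −ΔU = -14900 J.
Work done on the gas = −W_by = 14900 J.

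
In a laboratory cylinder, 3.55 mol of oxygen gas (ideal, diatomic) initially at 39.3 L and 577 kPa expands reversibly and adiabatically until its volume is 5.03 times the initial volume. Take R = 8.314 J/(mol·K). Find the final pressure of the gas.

T₁ = P₁V₁/(nR) = 577×39.3/(3.55×8.314) = 768 K.
Adiabatic: TV^(γ−1) = const ⇒ T₂ = 768×(0.199)^0.400 = 403 K; PV^γ = const ⇒ P₂ = 60.1 kPa.

60.1 kPa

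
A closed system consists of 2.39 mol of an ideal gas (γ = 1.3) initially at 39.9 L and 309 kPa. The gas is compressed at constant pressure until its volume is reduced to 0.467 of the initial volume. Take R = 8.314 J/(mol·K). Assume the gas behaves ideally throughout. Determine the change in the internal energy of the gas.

T₁ = P₁V₁/(nR) = 309×39.9/(2.39×8.314) = 620 K.
Isobaric: P stays 309 kPa; V/T = const ⇒ T₂ = 290 K, V₂ = 18.6 L.
For an ideal gas ΔU = nCvΔT with Cv = R/(γ−1) = 27.7 J/(mol·K).
ΔU = 2.39×27.7×(290−620) = -21900 J.

-21900 J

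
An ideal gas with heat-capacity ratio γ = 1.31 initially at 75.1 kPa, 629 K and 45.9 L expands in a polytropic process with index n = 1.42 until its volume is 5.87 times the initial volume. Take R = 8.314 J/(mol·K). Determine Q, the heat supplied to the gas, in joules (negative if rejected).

-1530 J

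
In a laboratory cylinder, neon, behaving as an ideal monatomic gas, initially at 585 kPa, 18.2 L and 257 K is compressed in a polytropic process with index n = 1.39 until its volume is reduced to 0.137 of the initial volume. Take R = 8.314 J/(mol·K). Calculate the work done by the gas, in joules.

-32000 J

n = P₁V₁/(RT₁) = 585×18.2/(8.314×257) = 4.98 mol.
Polytropic n=1.39: T₂ = T₁(V₁/V₂)^(n−1) = 257×(7.30)^0.39 = 558 K; P₂ = P₁(V₁/V₂)^n = 9270 kPa.
W = (P₁V₁−P₂V₂)/(n−1) = (585×18.2−9270×2.49)/0.39 = -32000 J.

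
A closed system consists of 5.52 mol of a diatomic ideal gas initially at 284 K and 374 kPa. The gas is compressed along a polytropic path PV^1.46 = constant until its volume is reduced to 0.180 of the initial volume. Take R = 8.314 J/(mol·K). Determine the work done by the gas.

-34000 J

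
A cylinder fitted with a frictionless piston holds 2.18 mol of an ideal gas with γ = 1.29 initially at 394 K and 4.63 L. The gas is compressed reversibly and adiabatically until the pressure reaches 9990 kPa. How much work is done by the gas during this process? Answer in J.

-12900 J

P₁ = nRT₁/V₁ = 2.18×8.314×394/4.63 = 1540 kPa.
Adiabatic: T₂/T₁ = (P₂/P₁)^((γ−1)/γ) ⇒ T₂ = 394×(6.48)^0.225 = 600 K; V₂ = 1.09 L.
ΔU = nCvΔT = 2.18×28.7×(600−394) = 12900 J.
Q = 0 for an adiabatic process, so W = −ΔU = -12900 J.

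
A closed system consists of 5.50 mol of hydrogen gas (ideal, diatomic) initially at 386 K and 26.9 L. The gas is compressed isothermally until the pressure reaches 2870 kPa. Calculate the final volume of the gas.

6.15 L

P₁ = nRT₁/V₁ = 5.50×8.314×386/26.9 = 656 kPa.
Isothermal: T stays 386 K; PV = const ⇒ V₂ = 6.15 L, P₂ = 2870 kPa.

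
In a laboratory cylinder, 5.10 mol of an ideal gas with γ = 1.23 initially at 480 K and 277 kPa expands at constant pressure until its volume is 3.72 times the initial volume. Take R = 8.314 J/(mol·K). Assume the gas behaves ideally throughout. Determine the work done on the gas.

V₁ = nRT₁/P₁ = 5.10×8.314×480/277 = 73.5 L.
Isobaric: P stays 277 kPa; V/T = const ⇒ T₂ = 1790 K, V₂ = 273 L.
W = PΔV = 277×(273−73.5) kPa·L = 55400 J.
Work done on the gas = −W_by = -55400 J.

-55400 J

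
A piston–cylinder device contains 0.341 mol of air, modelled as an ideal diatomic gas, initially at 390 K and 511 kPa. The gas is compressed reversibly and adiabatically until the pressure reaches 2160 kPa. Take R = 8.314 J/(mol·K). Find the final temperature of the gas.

589 K

V₁ = nRT₁/P₁ = 0.341×8.314×390/511 = 2.16 L.
Adiabatic: T₂/T₁ = (P₂/P₁)^((γ−1)/γ) ⇒ T₂ = 390×(4.23)^0.286 = 589 K; V₂ = 0.773 L.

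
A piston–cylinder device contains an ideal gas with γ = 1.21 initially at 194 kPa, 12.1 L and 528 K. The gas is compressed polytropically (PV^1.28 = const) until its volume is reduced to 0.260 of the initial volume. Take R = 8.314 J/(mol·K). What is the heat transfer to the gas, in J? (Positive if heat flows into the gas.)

1280 J

n = P₁V₁/(RT₁) = 194×12.1/(8.314×528) = 0.535 mol.
Polytropic n=1.28: T₂ = T₁(V₁/V₂)^(n−1) = 528×(3.85)^0.28 = 770 K; P₂ = P₁(V₁/V₂)^n = 1090 kPa.
W = (P₁V₁−P₂V₂)/(n−1) = (194×12.1−1090×3.15)/0.28 = -3840 J.
ΔU = nCvΔT = 0.535×39.6×(770−528) = 5120 J.
Q = ΔU + W = 1280 J.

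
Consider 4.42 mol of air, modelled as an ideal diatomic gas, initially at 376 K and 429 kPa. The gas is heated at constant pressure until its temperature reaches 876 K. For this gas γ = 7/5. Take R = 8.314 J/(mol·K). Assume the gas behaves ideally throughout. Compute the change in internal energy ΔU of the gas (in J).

V₁ = nRT₁/P₁ = 4.42×8.314×376/429 = 32.2 L.
Isobaric: P stays 429 kPa; V/T = const ⇒ T₂ = 876 K, V₂ = 75.0 L.
For an ideal gas ΔU = nCvΔT with Cv = (5/2)R = 20.8 J/(mol·K).
ΔU = 4.42×20.8×(876−376) = 45900 J.

45900 J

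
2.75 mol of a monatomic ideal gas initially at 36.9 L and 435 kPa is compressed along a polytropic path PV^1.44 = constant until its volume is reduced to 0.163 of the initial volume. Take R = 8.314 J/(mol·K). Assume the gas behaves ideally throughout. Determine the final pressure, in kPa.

5930 kPa

T₁ = P₁V₁/(nR) = 435×36.9/(2.75×8.314) = 702 K.
Polytropic n=1.44: T₂ = T₁(V₁/V₂)^(n−1) = 702×(6.13)^0.44 = 1560 K; P₂ = P₁(V₁/V₂)^n = 5930 kPa.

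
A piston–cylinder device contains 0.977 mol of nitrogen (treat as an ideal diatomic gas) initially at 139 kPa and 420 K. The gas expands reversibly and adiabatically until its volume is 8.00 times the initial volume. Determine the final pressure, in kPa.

V₁ = nRT₁/P₁ = 0.977×8.314×420/139 = 24.5 L.
Adiabatic: TV^(γ−1) = const ⇒ T₂ = 420×(0.125)^0.400 = 183 K; PV^γ = const ⇒ P₂ = 7.56 kPa.

7.56 kPa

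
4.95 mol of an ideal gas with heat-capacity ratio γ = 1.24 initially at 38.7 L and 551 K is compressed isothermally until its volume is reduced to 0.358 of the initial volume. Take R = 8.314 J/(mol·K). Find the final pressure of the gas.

1640 kPa

P₁ = nRT₁/V₁ = 4.95×8.314×551/38.7 = 586 kPa.
Isothermal: T stays 551 K; PV = const ⇒ V₂ = 13.9 L, P₂ = 1640 kPa.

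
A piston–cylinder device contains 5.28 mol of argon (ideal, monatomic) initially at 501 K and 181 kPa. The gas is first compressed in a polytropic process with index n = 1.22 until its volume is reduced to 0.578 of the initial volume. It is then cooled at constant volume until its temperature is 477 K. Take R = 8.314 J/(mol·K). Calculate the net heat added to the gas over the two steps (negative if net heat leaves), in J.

-14400 J

V₁ = nRT₁/P₁ = 5.28×8.314×501/181 = 122 L.
Step 1 — Polytropic n=1.22: T₂ = T₁(V₁/V₂)^(n−1) = 501×(1.73)^0.22 = 565 K; P₂ = P₁(V₁/V₂)^n = 353 kPa.
W = (P₁V₁−P₂V₂)/(n−1) = (181×122−353×70.2)/0.22 = -12800 J.
ΔU = nCvΔT = 5.28×12.5×(565−501) = 4230 J.
Q = ΔU + W = -8580 J.
State after step 1: P = 353 kPa, V = 70.2 L, T = 565 K.
Step 2 — Isochoric: V stays 70.2 L; P/T = const ⇒ T₂ = 477 K, P₂ = 298 kPa.
W = 0 (no volume change).
ΔU = nCvΔT = 5.28×12.5×(477−565) = -5810 J.
Q = ΔU = -5810 J.
Net over both steps: W = -12800 J, Q = -14400 J, ΔU = -1580 J.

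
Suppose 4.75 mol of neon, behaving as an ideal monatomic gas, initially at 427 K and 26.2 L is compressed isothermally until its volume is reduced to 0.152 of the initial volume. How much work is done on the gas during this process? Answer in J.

P₁ = nRT₁/V₁ = 4.75×8.314×427/26.2 = 644 kPa.
Isothermal: T stays 427 K; PV = const ⇒ V₂ = 3.98 L, P₂ = 4230 kPa.
W = nRT ln(V₂/V₁) = 4.75×8.314×427×ln(0.152) = -31800 J.
Work done on the gas = −W_by = 31800 J.

31800 J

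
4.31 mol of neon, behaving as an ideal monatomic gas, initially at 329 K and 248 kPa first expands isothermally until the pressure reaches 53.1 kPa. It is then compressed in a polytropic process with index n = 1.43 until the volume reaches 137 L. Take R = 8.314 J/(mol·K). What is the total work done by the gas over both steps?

11800 J

V₁ = nRT₁/P₁ = 4.31×8.314×329/248 = 47.5 L.
Step 1 — Isothermal: T stays 329 K; PV = const ⇒ V₂ = 222 L, P₂ = 53.1 kPa.
ΔU = 0 (ideal gas, T constant).
W = nRT ln(V₂/V₁) = 4.31×8.314×329×ln(4.67) = 18200 J.
Q = ΔU + W = 18200 J.
State after step 1: P = 53.1 kPa, V = 222 L, T = 329 K.
Step 2 — Polytropic n=1.43: T₂ = T₁(V₁/V₂)^(n−1) = 329×(1.62)^0.43 = 405 K; P₂ = P₁(V₁/V₂)^n = 106 kPa.
W = (P₁V₁−P₂V₂)/(n−1) = (53.1×222−106×137)/0.43 = -6330 J.
ΔU = nCvΔT = 4.31×12.5×(405−329) = 4080 J.
Q = ΔU + W = -2250 J.
Net over both steps: W = 11800 J, Q = 15900 J, ΔU = 4080 J.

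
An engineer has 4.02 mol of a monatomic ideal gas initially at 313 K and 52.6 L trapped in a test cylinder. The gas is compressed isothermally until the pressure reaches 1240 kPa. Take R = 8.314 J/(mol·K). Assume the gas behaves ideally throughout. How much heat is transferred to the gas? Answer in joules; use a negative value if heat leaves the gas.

-19100 J

P₁ = nRT₁/V₁ = 4.02×8.314×313/52.6 = 199 kPa.
Isothermal: T stays 313 K; PV = const ⇒ V₂ = 8.44 L, P₂ = 1240 kPa.
ΔU = 0 (ideal gas, T constant).
W = nRT ln(V₂/V₁) = 4.02×8.314×313×ln(0.160) = -19100 J.
Q = ΔU + W = -19100 J.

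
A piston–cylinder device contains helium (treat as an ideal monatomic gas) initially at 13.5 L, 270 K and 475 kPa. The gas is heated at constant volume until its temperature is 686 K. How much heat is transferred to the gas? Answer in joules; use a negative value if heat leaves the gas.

14800 J

n = P₁V₁/(RT₁) = 475×13.5/(8.314×270) = 2.86 mol.
Isochoric: V stays 13.5 L; P/T = const ⇒ T₂ = 686 K, P₂ = 1210 kPa.
W = 0 (no volume change).
ΔU = nCvΔT = 2.86×12.5×(686−270) = 14800 J.
Q = ΔU = 14800 J.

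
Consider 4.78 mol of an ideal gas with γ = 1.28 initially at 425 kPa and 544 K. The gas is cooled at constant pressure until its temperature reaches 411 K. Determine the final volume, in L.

V₁ = nRT₁/P₁ = 4.78×8.314×544/425 = 50.9 L.
Isobaric: P stays 425 kPa; V/T = const ⇒ T₂ = 411 K, V₂ = 38.4 L.

38.4 L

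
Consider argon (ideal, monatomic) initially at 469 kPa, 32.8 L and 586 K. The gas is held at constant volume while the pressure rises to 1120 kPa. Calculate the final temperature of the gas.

Isochoric: V stays 32.8 L; P/T = const ⇒ T₂ = 1400 K, P₂ = 1120 kPa.

1400 K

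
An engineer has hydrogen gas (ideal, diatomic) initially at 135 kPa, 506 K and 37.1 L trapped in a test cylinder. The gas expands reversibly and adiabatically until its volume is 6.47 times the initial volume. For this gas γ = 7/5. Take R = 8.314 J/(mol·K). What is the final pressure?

9.89 kPa

Adiabatic: TV^(γ−1) = const ⇒ T₂ = 506×(0.155)^0.400 = 240 K; PV^γ = const ⇒ P₂ = 9.89 kPa.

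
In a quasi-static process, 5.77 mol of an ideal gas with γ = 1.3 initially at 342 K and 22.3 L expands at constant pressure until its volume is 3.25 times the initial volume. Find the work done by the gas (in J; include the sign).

36900 J

P₁ = nRT₁/V₁ = 5.77×8.314×342/22.3 = 736 kPa.
Isobaric: P stays 736 kPa; V/T = const ⇒ T₂ = 1110 K, V₂ = 72.5 L.
W = PΔV = 736×(72.5−22.3) kPa·L = 36900 J.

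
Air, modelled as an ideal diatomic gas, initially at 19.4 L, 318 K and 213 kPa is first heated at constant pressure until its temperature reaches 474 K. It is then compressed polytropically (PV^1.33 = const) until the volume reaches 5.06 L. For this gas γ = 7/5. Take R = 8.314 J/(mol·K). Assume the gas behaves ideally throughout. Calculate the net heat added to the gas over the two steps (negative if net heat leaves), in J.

4560 J

n = P₁V₁/(RT₁) = 213×19.4/(8.314×318) = 1.56 mol.
Step 1 — Isobaric: P stays 213 kPa; V/T = const ⇒ T₂ = 474 K, V₂ = 28.9 L.
W = PΔV = 213×(28.9−19.4) kPa·L = 2030 J.
ΔU = nCvΔT = 1.56×20.8×(474−318) = 5070 J.
Q = ΔU + W = nCpΔT = 7090 J.
State after step 1: P = 213 kPa, V = 28.9 L, T = 474 K.
Step 2 — Polytropic n=1.33: T₂ = T₁(V₁/V₂)^(n−1) = 474×(5.71)^0.33 = 843 K; P₂ = P₁(V₁/V₂)^n = 2160 kPa.
W = (P₁V₁−P₂V₂)/(n−1) = (213×28.9−2160×5.06)/0.33 = -14500 J.
ΔU = nCvΔT = 1.56×20.8×(843−474) = 12000 J.
Q = ΔU + W = -2540 J.
Net over both steps: W = -12500 J, Q = 4560 J, ΔU = 17000 J.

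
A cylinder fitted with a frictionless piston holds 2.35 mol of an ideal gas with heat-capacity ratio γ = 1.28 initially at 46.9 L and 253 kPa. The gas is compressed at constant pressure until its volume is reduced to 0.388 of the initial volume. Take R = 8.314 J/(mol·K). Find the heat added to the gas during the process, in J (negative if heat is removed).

-33200 J

T₁ = P₁V₁/(nR) = 253×46.9/(2.35×8.314) = 607 K.
Isobaric: P stays 253 kPa; V/T = const ⇒ T₂ = 236 K, V₂ = 18.2 L.
W = PΔV = 253×(18.2−46.9) kPa·L = -7260 J.
ΔU = nCvΔT = 2.35×29.7×(236−607) = -25900 J.
Q = ΔU + W = nCpΔT = -33200 J.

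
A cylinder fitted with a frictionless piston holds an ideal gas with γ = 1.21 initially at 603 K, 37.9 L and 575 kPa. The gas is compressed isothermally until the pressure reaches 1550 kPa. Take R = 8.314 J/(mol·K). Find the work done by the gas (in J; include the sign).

-21600 J

n = P₁V₁/(RT₁) = 575×37.9/(8.314×603) = 4.35 mol.
Isothermal: T stays 603 K; PV = const ⇒ V₂ = 14.1 L, P₂ = 1550 kPa.
W = nRT ln(V₂/V₁) = 4.35×8.314×603×ln(0.371) = -21600 J.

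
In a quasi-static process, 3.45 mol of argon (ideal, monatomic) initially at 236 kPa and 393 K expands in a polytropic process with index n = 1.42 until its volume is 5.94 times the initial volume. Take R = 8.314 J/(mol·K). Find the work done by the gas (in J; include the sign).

14100 J

V₁ = nRT₁/P₁ = 3.45×8.314×393/236 = 47.8 L.
Polytropic n=1.42: T₂ = T₁(V₁/V₂)^(n−1) = 393×(0.168)^0.42 = 186 K; P₂ = P₁(V₁/V₂)^n = 18.8 kPa.
W = (P₁V₁−P₂V₂)/(n−1) = (236×47.8−18.8×284)/0.42 = 14100 J.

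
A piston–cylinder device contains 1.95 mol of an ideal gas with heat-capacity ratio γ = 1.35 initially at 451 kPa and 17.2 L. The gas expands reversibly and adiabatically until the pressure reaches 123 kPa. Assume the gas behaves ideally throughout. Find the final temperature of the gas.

T₁ = P₁V₁/(nR) = 451×17.2/(1.95×8.314) = 478 K.
Adiabatic: T₂/T₁ = (P₂/P₁)^((γ−1)/γ) ⇒ T₂ = 478×(0.273)^0.259 = 342 K; V₂ = 45.0 L.

342 K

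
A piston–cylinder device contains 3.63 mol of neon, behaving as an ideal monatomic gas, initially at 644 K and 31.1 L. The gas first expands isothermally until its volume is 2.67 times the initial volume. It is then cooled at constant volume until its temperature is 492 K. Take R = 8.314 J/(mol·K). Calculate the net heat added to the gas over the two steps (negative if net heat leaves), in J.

12200 J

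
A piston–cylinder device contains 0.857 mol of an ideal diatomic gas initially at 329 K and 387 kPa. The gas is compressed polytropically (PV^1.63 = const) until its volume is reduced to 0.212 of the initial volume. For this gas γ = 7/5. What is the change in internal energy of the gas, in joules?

V₁ = nRT₁/P₁ = 0.857×8.314×329/387 = 6.06 L.
Polytropic n=1.63: T₂ = T₁(V₁/V₂)^(n−1) = 329×(4.72)^0.63 = 874 K; P₂ = P₁(V₁/V₂)^n = 4850 kPa.
For an ideal gas ΔU = nCvΔT with Cv = (5/2)R = 20.8 J/(mol·K).
ΔU = 0.857×20.8×(874−329) = 9710 J.

9710 J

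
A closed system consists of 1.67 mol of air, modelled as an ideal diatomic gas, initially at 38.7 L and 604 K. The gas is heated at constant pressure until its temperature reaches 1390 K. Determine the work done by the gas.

P₁ = nRT₁/V₁ = 1.67×8.314×604/38.7 = 217 kPa.
Isobaric: P stays 217 kPa; V/T = const ⇒ T₂ = 1390 K, V₂ = 89.1 L.
W = PΔV = 217×(89.1−38.7) kPa·L = 10900 J.

10900 J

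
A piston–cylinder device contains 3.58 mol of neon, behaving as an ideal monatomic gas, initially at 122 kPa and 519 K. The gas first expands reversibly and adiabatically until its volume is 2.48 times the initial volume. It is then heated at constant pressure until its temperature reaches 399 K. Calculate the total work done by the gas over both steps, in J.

14000 J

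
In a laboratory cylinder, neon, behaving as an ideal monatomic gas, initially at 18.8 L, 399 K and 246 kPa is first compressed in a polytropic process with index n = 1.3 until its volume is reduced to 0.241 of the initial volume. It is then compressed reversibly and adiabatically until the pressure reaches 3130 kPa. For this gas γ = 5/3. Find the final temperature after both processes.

n = P₁V₁/(RT₁) = 246×18.8/(8.314×399) = 1.39 mol.
Step 1 — Polytropic n=1.3: T₂ = T₁(V₁/V₂)^(n−1) = 399×(4.15)^0.30 = 611 K; P₂ = P₁(V₁/V₂)^n = 1560 kPa.
W = (P₁V₁−P₂V₂)/(n−1) = (246×18.8−1560×4.53)/0.30 = -8210 J.
ΔU = nCvΔT = 1.39×12.5×(611−399) = 3690 J.
Q = ΔU + W = -4510 J.
State after step 1: P = 1560 kPa, V = 4.53 L, T = 611 K.
Step 2 — Adiabatic: T₂/T₁ = (P₂/P₁)^((γ−1)/γ) ⇒ T₂ = 611×(2.00)^0.400 = 807 K; V₂ = 2.99 L.
ΔU = nCvΔT = 1.39×12.5×(807−611) = 3400 J.
Q = 0 for an adiabatic process, so W = −ΔU = -3400 J.
Net over both steps: W = -11600 J, Q = -4510 J, ΔU = 7090 J.

807 K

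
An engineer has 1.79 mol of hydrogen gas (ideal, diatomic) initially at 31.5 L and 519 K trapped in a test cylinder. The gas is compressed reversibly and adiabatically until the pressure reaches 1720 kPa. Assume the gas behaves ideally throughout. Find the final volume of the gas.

7.83 L

P₁ = nRT₁/V₁ = 1.79×8.314×519/31.5 = 245 kPa.
Adiabatic: T₂/T₁ = (P₂/P₁)^((γ−1)/γ) ⇒ T₂ = 519×(7.01)^0.286 = 905 K; V₂ = 7.83 L.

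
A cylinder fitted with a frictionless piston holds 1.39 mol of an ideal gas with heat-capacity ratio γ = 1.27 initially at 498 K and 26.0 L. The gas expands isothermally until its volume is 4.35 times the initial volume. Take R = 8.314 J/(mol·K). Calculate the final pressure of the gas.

50.9 kPa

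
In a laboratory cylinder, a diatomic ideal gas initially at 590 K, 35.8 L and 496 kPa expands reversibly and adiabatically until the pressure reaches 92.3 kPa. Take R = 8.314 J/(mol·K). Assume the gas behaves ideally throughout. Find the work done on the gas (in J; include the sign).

n = P₁V₁/(RT₁) = 496×35.8/(8.314×590) = 3.62 mol.
Adiabatic: T₂/T₁ = (P₂/P₁)^((γ−1)/γ) ⇒ T₂ = 590×(0.186)^0.286 = 365 K; V₂ = 119 L.
ΔU = nCvΔT = 3.62×20.8×(365−590) = -16900 J.
Q = 0 for an adiabatic process, so W = −ΔU = 16900 J.
Work done on the gas = −W_by = -16900 J.

-16900 J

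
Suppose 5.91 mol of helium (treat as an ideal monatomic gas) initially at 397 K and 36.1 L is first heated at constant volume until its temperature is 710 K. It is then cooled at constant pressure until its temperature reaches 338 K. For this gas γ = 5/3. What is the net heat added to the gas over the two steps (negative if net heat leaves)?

-22600 J

P₁ = nRT₁/V₁ = 5.91×8.314×397/36.1 = 540 kPa.
Step 1 — Isochoric: V stays 36.1 L; P/T = const ⇒ T₂ = 710 K, P₂ = 966 kPa.
W = 0 (no volume change).
ΔU = nCvΔT = 5.91×12.5×(710−397) = 23100 J.
Q = ΔU = 23100 J.
State after step 1: P = 966 kPa, V = 36.1 L, T = 710 K.
Step 2 — Isobaric: P stays 966 kPa; V/T = const ⇒ T₂ = 338 K, V₂ = 17.2 L.
W = PΔV = 966×(17.2−36.1) kPa·L = -18300 J.
ΔU = nCvΔT = 5.91×12.5×(338−710) = -27400 J.
Q = ΔU + W = nCpΔT = -45700 J.
Net over both steps: W = -18300 J, Q = -22600 J, ΔU = -4350 J.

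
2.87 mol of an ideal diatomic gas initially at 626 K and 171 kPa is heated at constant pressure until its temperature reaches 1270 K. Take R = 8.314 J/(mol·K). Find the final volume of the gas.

177 L

V₁ = nRT₁/P₁ = 2.87×8.314×626/171 = 87.4 L.
Isobaric: P stays 171 kPa; V/T = const ⇒ T₂ = 1270 K, V₂ = 177 L.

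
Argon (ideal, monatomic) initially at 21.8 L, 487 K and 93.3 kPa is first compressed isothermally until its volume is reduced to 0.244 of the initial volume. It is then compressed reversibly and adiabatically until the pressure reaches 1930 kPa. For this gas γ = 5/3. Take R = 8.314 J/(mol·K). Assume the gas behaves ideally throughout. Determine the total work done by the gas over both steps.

-5650 J

n = P₁V₁/(RT₁) = 93.3×21.8/(8.314×487) = 0.502 mol.
Step 1 — Isothermal: T stays 487 K; PV = const ⇒ V₂ = 5.32 L, P₂ = 382 kPa.
ΔU = 0 (ideal gas, T constant).
W = nRT ln(V₂/V₁) = 0.502×8.314×487×ln(0.244) = -2870 J.
Q = ΔU + W = -2870 J.
State after step 1: P = 382 kPa, V = 5.32 L, T = 487 K.
Step 2 — Adiabatic: T₂/T₁ = (P₂/P₁)^((γ−1)/γ) ⇒ T₂ = 487×(5.05)^0.400 = 931 K; V₂ = 2.01 L.
ΔU = nCvΔT = 0.502×12.5×(931−487) = 2780 J.
Q = 0 for an adiabatic process, so W = −ΔU = -2780 J.
Net over both steps: W = -5650 J, Q = -2870 J, ΔU = 2780 J.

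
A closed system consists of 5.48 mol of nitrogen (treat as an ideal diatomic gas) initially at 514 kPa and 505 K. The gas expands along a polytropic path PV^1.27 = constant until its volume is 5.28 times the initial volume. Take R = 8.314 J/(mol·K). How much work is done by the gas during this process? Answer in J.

V₁ = nRT₁/P₁ = 5.48×8.314×505/514 = 44.8 L.
Polytropic n=1.27: T₂ = T₁(V₁/V₂)^(n−1) = 505×(0.189)^0.27 = 322 K; P₂ = P₁(V₁/V₂)^n = 62.1 kPa.
W = (P₁V₁−P₂V₂)/(n−1) = (514×44.8−62.1×236)/0.27 = 30800 J.

30800 J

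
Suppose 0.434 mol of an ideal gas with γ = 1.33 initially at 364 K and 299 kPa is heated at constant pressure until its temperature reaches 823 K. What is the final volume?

V₁ = nRT₁/P₁ = 0.434×8.314×364/299 = 4.39 L.
Isobaric: P stays 299 kPa; V/T = const ⇒ T₂ = 823 K, V₂ = 9.93 L.

9.93 L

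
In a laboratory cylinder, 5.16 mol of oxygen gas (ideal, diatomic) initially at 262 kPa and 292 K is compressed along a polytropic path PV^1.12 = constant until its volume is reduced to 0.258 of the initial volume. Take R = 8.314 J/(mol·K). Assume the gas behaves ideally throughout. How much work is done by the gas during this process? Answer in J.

-18400 J

V₁ = nRT₁/P₁ = 5.16×8.314×292/262 = 47.8 L.
Polytropic n=1.12: T₂ = T₁(V₁/V₂)^(n−1) = 292×(3.88)^0.12 = 344 K; P₂ = P₁(V₁/V₂)^n = 1190 kPa.
W = (P₁V₁−P₂V₂)/(n−1) = (262×47.8−1190×12.3)/0.12 = -18400 J.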